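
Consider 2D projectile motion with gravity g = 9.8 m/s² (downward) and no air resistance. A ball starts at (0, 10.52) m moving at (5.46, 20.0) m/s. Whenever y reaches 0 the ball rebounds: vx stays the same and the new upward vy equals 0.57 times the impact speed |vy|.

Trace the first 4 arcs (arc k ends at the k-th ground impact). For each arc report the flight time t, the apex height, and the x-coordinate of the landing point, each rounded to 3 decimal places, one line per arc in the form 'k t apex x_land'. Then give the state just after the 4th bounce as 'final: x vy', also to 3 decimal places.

Arc 1: start y=10.520, vy=20.000 → t=4.553, apex=30.928, x_land=24.860, impact vy=-24.621
  bounce: vy ← 0.57·24.621 = 14.034
Arc 2: start y=0.000, vy=14.034 → t=2.864, apex=10.049, x_land=40.498, impact vy=-14.034
  bounce: vy ← 0.57·14.034 = 7.999
Arc 3: start y=0.000, vy=7.999 → t=1.633, apex=3.265, x_land=49.412, impact vy=-7.999
  bounce: vy ← 0.57·7.999 = 4.560
Arc 4: start y=0.000, vy=4.560 → t=0.931, apex=1.061, x_land=54.492, impact vy=-4.560
  bounce: vy ← 0.57·4.560 = 2.599

1 4.553 30.928 24.860
2 2.864 10.049 40.498
3 1.633 3.265 49.412
4 0.931 1.061 54.492
final: 54.492 2.599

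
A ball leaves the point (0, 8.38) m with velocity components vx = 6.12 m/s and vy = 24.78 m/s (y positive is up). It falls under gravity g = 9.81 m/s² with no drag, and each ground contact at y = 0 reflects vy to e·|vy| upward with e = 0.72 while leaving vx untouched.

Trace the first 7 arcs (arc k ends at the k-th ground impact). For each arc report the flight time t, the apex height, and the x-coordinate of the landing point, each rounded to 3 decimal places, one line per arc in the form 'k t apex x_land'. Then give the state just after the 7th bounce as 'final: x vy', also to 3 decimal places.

1 5.370 39.677 32.865
2 4.096 20.569 57.930
3 2.949 10.663 75.977
4 2.123 5.528 88.970
5 1.529 2.865 98.326
6 1.101 1.485 105.061
7 0.792 0.770 109.911
final: 109.911 2.799

Arc 1: start y=8.380, vy=24.780 → t=5.370, apex=39.677, x_land=32.865, impact vy=-27.901
  bounce: vy ← 0.72·27.901 = 20.089
Arc 2: start y=0.000, vy=20.089 → t=4.096, apex=20.569, x_land=57.930, impact vy=-20.089
  bounce: vy ← 0.72·20.089 = 14.464
Arc 3: start y=0.000, vy=14.464 → t=2.949, apex=10.663, x_land=75.977, impact vy=-14.464
  bounce: vy ← 0.72·14.464 = 10.414
Arc 4: start y=0.000, vy=10.414 → t=2.123, apex=5.528, x_land=88.970, impact vy=-10.414
  bounce: vy ← 0.72·10.414 = 7.498
Arc 5: start y=0.000, vy=7.498 → t=1.529, apex=2.865, x_land=98.326, impact vy=-7.498
  bounce: vy ← 0.72·7.498 = 5.399
Arc 6: start y=0.000, vy=5.399 → t=1.101, apex=1.485, x_land=105.061, impact vy=-5.399
  bounce: vy ← 0.72·5.399 = 3.887
Arc 7: start y=0.000, vy=3.887 → t=0.792, apex=0.770, x_land=109.911, impact vy=-3.887
  bounce: vy ← 0.72·3.887 = 2.799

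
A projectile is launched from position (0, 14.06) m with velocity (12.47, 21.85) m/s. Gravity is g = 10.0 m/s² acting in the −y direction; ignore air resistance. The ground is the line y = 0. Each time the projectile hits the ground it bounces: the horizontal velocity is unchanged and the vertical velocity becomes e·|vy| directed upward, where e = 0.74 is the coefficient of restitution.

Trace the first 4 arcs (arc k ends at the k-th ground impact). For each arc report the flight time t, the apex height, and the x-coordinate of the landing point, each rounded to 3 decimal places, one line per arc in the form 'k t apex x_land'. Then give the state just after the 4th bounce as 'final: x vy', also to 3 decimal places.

Arc 1: start y=14.060, vy=21.850 → t=4.939, apex=37.931, x_land=61.593, impact vy=-27.543
  bounce: vy ← 0.74·27.543 = 20.382
Arc 2: start y=0.000, vy=20.382 → t=4.076, apex=20.771, x_land=112.426, impact vy=-20.382
  bounce: vy ← 0.74·20.382 = 15.083
Arc 3: start y=0.000, vy=15.083 → t=3.017, apex=11.374, x_land=150.042, impact vy=-15.083
  bounce: vy ← 0.74·15.083 = 11.161
Arc 4: start y=0.000, vy=11.161 → t=2.232, apex=6.229, x_land=177.878, impact vy=-11.161
  bounce: vy ← 0.74·11.161 = 8.259

1 4.939 37.931 61.593
2 4.076 20.771 112.426
3 3.017 11.374 150.042
4 2.232 6.229 177.878
final: 177.878 8.259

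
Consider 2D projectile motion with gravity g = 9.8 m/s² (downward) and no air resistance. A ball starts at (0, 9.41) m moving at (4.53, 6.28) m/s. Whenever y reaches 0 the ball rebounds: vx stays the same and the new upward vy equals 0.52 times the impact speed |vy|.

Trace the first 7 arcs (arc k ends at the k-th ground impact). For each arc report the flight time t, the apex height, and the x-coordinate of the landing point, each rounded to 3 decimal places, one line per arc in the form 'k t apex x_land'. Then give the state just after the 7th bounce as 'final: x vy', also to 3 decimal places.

1 2.168 11.422 9.819
2 1.588 3.089 17.012
3 0.826 0.835 20.753
4 0.429 0.226 22.697
5 0.223 0.061 23.709
6 0.116 0.017 24.235
7 0.060 0.004 24.508
final: 24.508 0.154

Arc 1: start y=9.410, vy=6.280 → t=2.168, apex=11.422, x_land=9.819, impact vy=-14.962
  bounce: vy ← 0.52·14.962 = 7.780
Arc 2: start y=0.000, vy=7.780 → t=1.588, apex=3.089, x_land=17.012, impact vy=-7.780
  bounce: vy ← 0.52·7.780 = 4.046
Arc 3: start y=0.000, vy=4.046 → t=0.826, apex=0.835, x_land=20.753, impact vy=-4.046
  bounce: vy ← 0.52·4.046 = 2.104
Arc 4: start y=0.000, vy=2.104 → t=0.429, apex=0.226, x_land=22.697, impact vy=-2.104
  bounce: vy ← 0.52·2.104 = 1.094
Arc 5: start y=0.000, vy=1.094 → t=0.223, apex=0.061, x_land=23.709, impact vy=-1.094
  bounce: vy ← 0.52·1.094 = 0.569
Arc 6: start y=0.000, vy=0.569 → t=0.116, apex=0.017, x_land=24.235, impact vy=-0.569
  bounce: vy ← 0.52·0.569 = 0.296
Arc 7: start y=0.000, vy=0.296 → t=0.060, apex=0.004, x_land=24.508, impact vy=-0.296
  bounce: vy ← 0.52·0.296 = 0.154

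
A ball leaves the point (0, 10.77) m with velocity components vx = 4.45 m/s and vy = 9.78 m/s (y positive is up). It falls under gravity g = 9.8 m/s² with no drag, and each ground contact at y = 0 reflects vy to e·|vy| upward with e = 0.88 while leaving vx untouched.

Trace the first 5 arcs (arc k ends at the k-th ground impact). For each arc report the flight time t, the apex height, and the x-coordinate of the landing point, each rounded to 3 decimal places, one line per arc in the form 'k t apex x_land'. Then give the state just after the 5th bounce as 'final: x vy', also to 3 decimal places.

1 2.785 15.650 12.394
2 3.145 12.119 26.391
3 2.768 9.385 38.708
4 2.436 7.268 49.547
5 2.143 5.628 59.086
final: 59.086 9.243

Arc 1: start y=10.770, vy=9.780 → t=2.785, apex=15.650, x_land=12.394, impact vy=-17.514
  bounce: vy ← 0.88·17.514 = 15.412
Arc 2: start y=0.000, vy=15.412 → t=3.145, apex=12.119, x_land=26.391, impact vy=-15.412
  bounce: vy ← 0.88·15.412 = 13.563
Arc 3: start y=0.000, vy=13.563 → t=2.768, apex=9.385, x_land=38.708, impact vy=-13.563
  bounce: vy ← 0.88·13.563 = 11.935
Arc 4: start y=0.000, vy=11.935 → t=2.436, apex=7.268, x_land=49.547, impact vy=-11.935
  bounce: vy ← 0.88·11.935 = 10.503
Arc 5: start y=0.000, vy=10.503 → t=2.143, apex=5.628, x_land=59.086, impact vy=-10.503
  bounce: vy ← 0.88·10.503 = 9.243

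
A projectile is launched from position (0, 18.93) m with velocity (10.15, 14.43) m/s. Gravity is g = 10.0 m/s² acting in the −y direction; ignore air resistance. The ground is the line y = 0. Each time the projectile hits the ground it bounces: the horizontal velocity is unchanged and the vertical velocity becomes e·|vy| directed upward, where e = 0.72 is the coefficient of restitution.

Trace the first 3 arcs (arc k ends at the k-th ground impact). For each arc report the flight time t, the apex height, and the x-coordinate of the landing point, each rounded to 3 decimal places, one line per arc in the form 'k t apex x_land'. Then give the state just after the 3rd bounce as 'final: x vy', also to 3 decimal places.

1 3.865 29.341 39.234
2 3.488 15.211 74.641
3 2.512 7.885 100.133
final: 100.133 9.042

Arc 1: start y=18.930, vy=14.430 → t=3.865, apex=29.341, x_land=39.234, impact vy=-24.224
  bounce: vy ← 0.72·24.224 = 17.442
Arc 2: start y=0.000, vy=17.442 → t=3.488, apex=15.211, x_land=74.641, impact vy=-17.442
  bounce: vy ← 0.72·17.442 = 12.558
Arc 3: start y=0.000, vy=12.558 → t=2.512, apex=7.885, x_land=100.133, impact vy=-12.558
  bounce: vy ← 0.72·12.558 = 9.042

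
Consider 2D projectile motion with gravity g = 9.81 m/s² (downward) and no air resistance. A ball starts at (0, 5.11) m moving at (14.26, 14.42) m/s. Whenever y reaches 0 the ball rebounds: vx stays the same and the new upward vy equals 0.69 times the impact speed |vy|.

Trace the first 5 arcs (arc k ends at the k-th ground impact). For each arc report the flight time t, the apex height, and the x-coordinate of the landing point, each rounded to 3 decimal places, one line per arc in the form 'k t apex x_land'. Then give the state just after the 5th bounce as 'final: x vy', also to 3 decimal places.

1 3.259 15.708 46.480
2 2.470 7.479 81.696
3 1.704 3.561 105.995
4 1.176 1.695 122.762
5 0.811 0.807 134.331
final: 134.331 2.746

Arc 1: start y=5.110, vy=14.420 → t=3.259, apex=15.708, x_land=46.480, impact vy=-17.555
  bounce: vy ← 0.69·17.555 = 12.113
Arc 2: start y=0.000, vy=12.113 → t=2.470, apex=7.479, x_land=81.696, impact vy=-12.113
  bounce: vy ← 0.69·12.113 = 8.358
Arc 3: start y=0.000, vy=8.358 → t=1.704, apex=3.561, x_land=105.995, impact vy=-8.358
  bounce: vy ← 0.69·8.358 = 5.767
Arc 4: start y=0.000, vy=5.767 → t=1.176, apex=1.695, x_land=122.762, impact vy=-5.767
  bounce: vy ← 0.69·5.767 = 3.979
Arc 5: start y=0.000, vy=3.979 → t=0.811, apex=0.807, x_land=134.331, impact vy=-3.979
  bounce: vy ← 0.69·3.979 = 2.746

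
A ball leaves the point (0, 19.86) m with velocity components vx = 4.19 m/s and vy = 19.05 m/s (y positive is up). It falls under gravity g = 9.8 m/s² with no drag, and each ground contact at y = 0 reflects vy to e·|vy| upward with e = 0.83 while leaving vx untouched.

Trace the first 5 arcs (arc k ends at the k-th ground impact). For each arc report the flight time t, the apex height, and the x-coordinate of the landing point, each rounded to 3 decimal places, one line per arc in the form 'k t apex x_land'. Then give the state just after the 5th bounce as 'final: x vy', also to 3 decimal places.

1 4.742 38.375 19.871
2 4.646 26.437 39.335
3 3.856 18.212 55.491
4 3.200 12.546 68.901
5 2.656 8.643 80.030
final: 80.030 10.803

Arc 1: start y=19.860, vy=19.050 → t=4.742, apex=38.375, x_land=19.871, impact vy=-27.426
  bounce: vy ← 0.83·27.426 = 22.763
Arc 2: start y=0.000, vy=22.763 → t=4.646, apex=26.437, x_land=39.335, impact vy=-22.763
  bounce: vy ← 0.83·22.763 = 18.893
Arc 3: start y=0.000, vy=18.893 → t=3.856, apex=18.212, x_land=55.491, impact vy=-18.893
  bounce: vy ← 0.83·18.893 = 15.682
Arc 4: start y=0.000, vy=15.682 → t=3.200, apex=12.546, x_land=68.901, impact vy=-15.682
  bounce: vy ← 0.83·15.682 = 13.016
Arc 5: start y=0.000, vy=13.016 → t=2.656, apex=8.643, x_land=80.030, impact vy=-13.016
  bounce: vy ← 0.83·13.016 = 10.803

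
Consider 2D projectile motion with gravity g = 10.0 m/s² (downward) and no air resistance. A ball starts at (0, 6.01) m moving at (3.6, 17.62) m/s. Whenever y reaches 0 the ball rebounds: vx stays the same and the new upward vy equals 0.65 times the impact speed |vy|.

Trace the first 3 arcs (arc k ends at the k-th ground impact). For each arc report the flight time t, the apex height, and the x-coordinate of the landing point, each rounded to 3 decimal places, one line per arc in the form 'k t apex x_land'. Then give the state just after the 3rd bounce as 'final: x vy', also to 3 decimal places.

Arc 1: start y=6.010, vy=17.620 → t=3.837, apex=21.533, x_land=13.814, impact vy=-20.752
  bounce: vy ← 0.65·20.752 = 13.489
Arc 2: start y=0.000, vy=13.489 → t=2.698, apex=9.098, x_land=23.526, impact vy=-13.489
  bounce: vy ← 0.65·13.489 = 8.768
Arc 3: start y=0.000, vy=8.768 → t=1.754, apex=3.844, x_land=29.839, impact vy=-8.768
  bounce: vy ← 0.65·8.768 = 5.699

1 3.837 21.533 13.814
2 2.698 9.098 23.526
3 1.754 3.844 29.839
final: 29.839 5.699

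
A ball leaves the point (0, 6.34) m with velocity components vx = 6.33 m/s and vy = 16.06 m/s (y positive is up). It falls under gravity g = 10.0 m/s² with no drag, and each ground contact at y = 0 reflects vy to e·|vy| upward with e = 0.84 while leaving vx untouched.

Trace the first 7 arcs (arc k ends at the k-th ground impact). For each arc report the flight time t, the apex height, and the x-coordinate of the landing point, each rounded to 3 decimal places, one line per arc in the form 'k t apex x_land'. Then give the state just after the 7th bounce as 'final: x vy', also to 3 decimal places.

Arc 1: start y=6.340, vy=16.060 → t=3.567, apex=19.236, x_land=22.582, impact vy=-19.614
  bounce: vy ← 0.84·19.614 = 16.476
Arc 2: start y=0.000, vy=16.476 → t=3.295, apex=13.573, x_land=43.441, impact vy=-16.476
  bounce: vy ← 0.84·16.476 = 13.840
Arc 3: start y=0.000, vy=13.840 → t=2.768, apex=9.577, x_land=60.962, impact vy=-13.840
  bounce: vy ← 0.84·13.840 = 11.626
Arc 4: start y=0.000, vy=11.626 → t=2.325, apex=6.758, x_land=75.680, impact vy=-11.626
  bounce: vy ← 0.84·11.626 = 9.765
Arc 5: start y=0.000, vy=9.765 → t=1.953, apex=4.768, x_land=88.043, impact vy=-9.765
  bounce: vy ← 0.84·9.765 = 8.203
Arc 6: start y=0.000, vy=8.203 → t=1.641, apex=3.364, x_land=98.428, impact vy=-8.203
  bounce: vy ← 0.84·8.203 = 6.890
Arc 7: start y=0.000, vy=6.890 → t=1.378, apex=2.374, x_land=107.151, impact vy=-6.890
  bounce: vy ← 0.84·6.890 = 5.788

1 3.567 19.236 22.582
2 3.295 13.573 43.441
3 2.768 9.577 60.962
4 2.325 6.758 75.680
5 1.953 4.768 88.043
6 1.641 3.364 98.428
7 1.378 2.374 107.151
final: 107.151 5.788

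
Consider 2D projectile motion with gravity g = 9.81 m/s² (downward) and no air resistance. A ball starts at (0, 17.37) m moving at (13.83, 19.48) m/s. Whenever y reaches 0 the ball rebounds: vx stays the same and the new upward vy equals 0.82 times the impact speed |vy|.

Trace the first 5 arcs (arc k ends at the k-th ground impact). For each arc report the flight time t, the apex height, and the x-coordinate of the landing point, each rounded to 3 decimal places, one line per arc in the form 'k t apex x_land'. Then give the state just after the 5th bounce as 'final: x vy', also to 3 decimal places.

Arc 1: start y=17.370, vy=19.480 → t=4.721, apex=36.711, x_land=65.298, impact vy=-26.838
  bounce: vy ← 0.82·26.838 = 22.007
Arc 2: start y=0.000, vy=22.007 → t=4.487, apex=24.684, x_land=127.349, impact vy=-22.007
  bounce: vy ← 0.82·22.007 = 18.046
Arc 3: start y=0.000, vy=18.046 → t=3.679, apex=16.598, x_land=178.230, impact vy=-18.046
  bounce: vy ← 0.82·18.046 = 14.798
Arc 4: start y=0.000, vy=14.798 → t=3.017, apex=11.160, x_land=219.953, impact vy=-14.798
  bounce: vy ← 0.82·14.798 = 12.134
Arc 5: start y=0.000, vy=12.134 → t=2.474, apex=7.504, x_land=254.165, impact vy=-12.134
  bounce: vy ← 0.82·12.134 = 9.950

1 4.721 36.711 65.298
2 4.487 24.684 127.349
3 3.679 16.598 178.230
4 3.017 11.160 219.953
5 2.474 7.504 254.165
final: 254.165 9.950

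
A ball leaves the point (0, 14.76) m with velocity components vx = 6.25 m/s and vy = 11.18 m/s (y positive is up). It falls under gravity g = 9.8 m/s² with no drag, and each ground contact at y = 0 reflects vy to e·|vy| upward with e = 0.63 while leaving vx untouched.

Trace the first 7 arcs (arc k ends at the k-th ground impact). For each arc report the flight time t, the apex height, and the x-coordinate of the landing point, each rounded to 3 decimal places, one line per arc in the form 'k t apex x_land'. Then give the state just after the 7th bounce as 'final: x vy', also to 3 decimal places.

Arc 1: start y=14.760, vy=11.180 → t=3.218, apex=21.137, x_land=20.111, impact vy=-20.354
  bounce: vy ← 0.63·20.354 = 12.823
Arc 2: start y=0.000, vy=12.823 → t=2.617, apex=8.389, x_land=36.467, impact vy=-12.823
  bounce: vy ← 0.63·12.823 = 8.079
Arc 3: start y=0.000, vy=8.079 → t=1.649, apex=3.330, x_land=46.771, impact vy=-8.079
  bounce: vy ← 0.63·8.079 = 5.089
Arc 4: start y=0.000, vy=5.089 → t=1.039, apex=1.322, x_land=53.263, impact vy=-5.089
  bounce: vy ← 0.63·5.089 = 3.206
Arc 5: start y=0.000, vy=3.206 → t=0.654, apex=0.525, x_land=57.353, impact vy=-3.206
  bounce: vy ← 0.63·3.206 = 2.020
Arc 6: start y=0.000, vy=2.020 → t=0.412, apex=0.208, x_land=59.929, impact vy=-2.020
  bounce: vy ← 0.63·2.020 = 1.273
Arc 7: start y=0.000, vy=1.273 → t=0.260, apex=0.083, x_land=61.552, impact vy=-1.273
  bounce: vy ← 0.63·1.273 = 0.802

1 3.218 21.137 20.111
2 2.617 8.389 36.467
3 1.649 3.330 46.771
4 1.039 1.322 53.263
5 0.654 0.525 57.353
6 0.412 0.208 59.929
7 0.260 0.083 61.552
final: 61.552 0.802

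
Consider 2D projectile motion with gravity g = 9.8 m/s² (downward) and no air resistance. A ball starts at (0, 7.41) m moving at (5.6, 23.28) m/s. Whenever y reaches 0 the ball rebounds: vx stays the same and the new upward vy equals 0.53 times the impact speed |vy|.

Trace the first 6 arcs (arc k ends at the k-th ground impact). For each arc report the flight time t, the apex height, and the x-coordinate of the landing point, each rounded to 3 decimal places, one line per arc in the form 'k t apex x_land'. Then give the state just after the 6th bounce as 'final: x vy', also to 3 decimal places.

Arc 1: start y=7.410, vy=23.280 → t=5.050, apex=35.061, x_land=28.283, impact vy=-26.214
  bounce: vy ← 0.53·26.214 = 13.894
Arc 2: start y=0.000, vy=13.894 → t=2.835, apex=9.849, x_land=44.161, impact vy=-13.894
  bounce: vy ← 0.53·13.894 = 7.364
Arc 3: start y=0.000, vy=7.364 → t=1.503, apex=2.766, x_land=52.577, impact vy=-7.364
  bounce: vy ← 0.53·7.364 = 3.903
Arc 4: start y=0.000, vy=3.903 → t=0.796, apex=0.777, x_land=57.037, impact vy=-3.903
  bounce: vy ← 0.53·3.903 = 2.068
Arc 5: start y=0.000, vy=2.068 → t=0.422, apex=0.218, x_land=59.401, impact vy=-2.068
  bounce: vy ← 0.53·2.068 = 1.096
Arc 6: start y=0.000, vy=1.096 → t=0.224, apex=0.061, x_land=60.654, impact vy=-1.096
  bounce: vy ← 0.53·1.096 = 0.581

1 5.050 35.061 28.283
2 2.835 9.849 44.161
3 1.503 2.766 52.577
4 0.796 0.777 57.037
5 0.422 0.218 59.401
6 0.224 0.061 60.654
final: 60.654 0.581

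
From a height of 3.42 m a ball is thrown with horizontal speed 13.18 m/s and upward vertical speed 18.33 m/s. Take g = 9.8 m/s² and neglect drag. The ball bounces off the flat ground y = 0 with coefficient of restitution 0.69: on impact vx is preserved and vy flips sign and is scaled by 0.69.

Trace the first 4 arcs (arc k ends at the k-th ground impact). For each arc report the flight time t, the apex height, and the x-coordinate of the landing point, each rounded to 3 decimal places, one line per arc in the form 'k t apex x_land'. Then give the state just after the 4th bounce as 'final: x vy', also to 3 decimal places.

1 3.919 20.562 51.651
2 2.827 9.790 88.910
3 1.951 4.661 114.619
4 1.346 2.219 132.358
final: 132.358 4.551

Arc 1: start y=3.420, vy=18.330 → t=3.919, apex=20.562, x_land=51.651, impact vy=-20.075
  bounce: vy ← 0.69·20.075 = 13.852
Arc 2: start y=0.000, vy=13.852 → t=2.827, apex=9.790, x_land=88.910, impact vy=-13.852
  bounce: vy ← 0.69·13.852 = 9.558
Arc 3: start y=0.000, vy=9.558 → t=1.951, apex=4.661, x_land=114.619, impact vy=-9.558
  bounce: vy ← 0.69·9.558 = 6.595
Arc 4: start y=0.000, vy=6.595 → t=1.346, apex=2.219, x_land=132.358, impact vy=-6.595
  bounce: vy ← 0.69·6.595 = 4.551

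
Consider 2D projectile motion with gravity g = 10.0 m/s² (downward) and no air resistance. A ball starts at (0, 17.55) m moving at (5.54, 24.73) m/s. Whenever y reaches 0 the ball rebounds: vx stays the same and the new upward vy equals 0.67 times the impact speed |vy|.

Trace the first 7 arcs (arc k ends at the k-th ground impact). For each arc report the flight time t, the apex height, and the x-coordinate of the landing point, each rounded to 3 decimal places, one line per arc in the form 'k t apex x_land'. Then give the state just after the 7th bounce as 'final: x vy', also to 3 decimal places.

Arc 1: start y=17.550, vy=24.730 → t=5.576, apex=48.129, x_land=30.888, impact vy=-31.025
  bounce: vy ← 0.67·31.025 = 20.787
Arc 2: start y=0.000, vy=20.787 → t=4.157, apex=21.605, x_land=53.920, impact vy=-20.787
  bounce: vy ← 0.67·20.787 = 13.927
Arc 3: start y=0.000, vy=13.927 → t=2.785, apex=9.698, x_land=69.352, impact vy=-13.927
  bounce: vy ← 0.67·13.927 = 9.331
Arc 4: start y=0.000, vy=9.331 → t=1.866, apex=4.354, x_land=79.691, impact vy=-9.331
  bounce: vy ← 0.67·9.331 = 6.252
Arc 5: start y=0.000, vy=6.252 → t=1.250, apex=1.954, x_land=86.618, impact vy=-6.252
  bounce: vy ← 0.67·6.252 = 4.189
Arc 6: start y=0.000, vy=4.189 → t=0.838, apex=0.877, x_land=91.259, impact vy=-4.189
  bounce: vy ← 0.67·4.189 = 2.807
Arc 7: start y=0.000, vy=2.807 → t=0.561, apex=0.394, x_land=94.369, impact vy=-2.807
  bounce: vy ← 0.67·2.807 = 1.880

1 5.576 48.129 30.888
2 4.157 21.605 53.920
3 2.785 9.698 69.352
4 1.866 4.354 79.691
5 1.250 1.954 86.618
6 0.838 0.877 91.259
7 0.561 0.394 94.369
final: 94.369 1.880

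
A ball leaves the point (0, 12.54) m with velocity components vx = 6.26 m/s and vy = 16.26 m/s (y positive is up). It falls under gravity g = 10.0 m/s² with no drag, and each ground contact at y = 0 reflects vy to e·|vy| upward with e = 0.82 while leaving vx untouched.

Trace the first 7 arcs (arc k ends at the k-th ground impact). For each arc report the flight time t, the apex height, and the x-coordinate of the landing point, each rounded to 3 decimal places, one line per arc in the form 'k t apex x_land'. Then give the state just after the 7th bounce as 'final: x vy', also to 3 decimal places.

1 3.896 25.759 24.388
2 3.722 17.321 47.690
3 3.052 11.646 66.798
4 2.503 7.831 82.466
5 2.052 5.266 95.315
6 1.683 3.541 105.850
7 1.380 2.381 114.489
final: 114.489 5.658

Arc 1: start y=12.540, vy=16.260 → t=3.896, apex=25.759, x_land=24.388, impact vy=-22.698
  bounce: vy ← 0.82·22.698 = 18.612
Arc 2: start y=0.000, vy=18.612 → t=3.722, apex=17.321, x_land=47.690, impact vy=-18.612
  bounce: vy ← 0.82·18.612 = 15.262
Arc 3: start y=0.000, vy=15.262 → t=3.052, apex=11.646, x_land=66.798, impact vy=-15.262
  bounce: vy ← 0.82·15.262 = 12.515
Arc 4: start y=0.000, vy=12.515 → t=2.503, apex=7.831, x_land=82.466, impact vy=-12.515
  bounce: vy ← 0.82·12.515 = 10.262
Arc 5: start y=0.000, vy=10.262 → t=2.052, apex=5.266, x_land=95.315, impact vy=-10.262
  bounce: vy ← 0.82·10.262 = 8.415
Arc 6: start y=0.000, vy=8.415 → t=1.683, apex=3.541, x_land=105.850, impact vy=-8.415
  bounce: vy ← 0.82·8.415 = 6.900
Arc 7: start y=0.000, vy=6.900 → t=1.380, apex=2.381, x_land=114.489, impact vy=-6.900
  bounce: vy ← 0.82·6.900 = 5.658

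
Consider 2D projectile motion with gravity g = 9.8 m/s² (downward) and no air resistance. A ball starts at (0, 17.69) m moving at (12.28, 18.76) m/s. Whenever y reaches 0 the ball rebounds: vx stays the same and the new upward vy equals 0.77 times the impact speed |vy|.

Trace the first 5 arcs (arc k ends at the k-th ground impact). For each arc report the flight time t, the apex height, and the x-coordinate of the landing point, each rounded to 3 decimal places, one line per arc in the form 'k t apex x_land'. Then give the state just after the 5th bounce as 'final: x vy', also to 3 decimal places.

1 4.611 35.646 56.629
2 4.154 21.135 107.635
3 3.198 12.531 146.910
4 2.463 7.429 177.152
5 1.896 4.405 200.438
final: 200.438 7.155

Arc 1: start y=17.690, vy=18.760 → t=4.611, apex=35.646, x_land=56.629, impact vy=-26.432
  bounce: vy ← 0.77·26.432 = 20.353
Arc 2: start y=0.000, vy=20.353 → t=4.154, apex=21.135, x_land=107.635, impact vy=-20.353
  bounce: vy ← 0.77·20.353 = 15.672
Arc 3: start y=0.000, vy=15.672 → t=3.198, apex=12.531, x_land=146.910, impact vy=-15.672
  bounce: vy ← 0.77·15.672 = 12.067
Arc 4: start y=0.000, vy=12.067 → t=2.463, apex=7.429, x_land=177.152, impact vy=-12.067
  bounce: vy ← 0.77·12.067 = 9.292
Arc 5: start y=0.000, vy=9.292 → t=1.896, apex=4.405, x_land=200.438, impact vy=-9.292
  bounce: vy ← 0.77·9.292 = 7.155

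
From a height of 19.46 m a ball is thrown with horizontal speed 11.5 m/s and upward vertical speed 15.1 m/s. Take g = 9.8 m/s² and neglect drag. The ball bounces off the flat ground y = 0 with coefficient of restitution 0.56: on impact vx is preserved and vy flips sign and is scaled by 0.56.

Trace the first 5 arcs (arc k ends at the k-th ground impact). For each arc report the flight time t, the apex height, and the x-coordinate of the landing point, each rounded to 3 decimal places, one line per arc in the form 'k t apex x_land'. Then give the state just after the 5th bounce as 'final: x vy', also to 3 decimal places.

Arc 1: start y=19.460, vy=15.100 → t=4.060, apex=31.093, x_land=46.688, impact vy=-24.687
  bounce: vy ← 0.56·24.687 = 13.824
Arc 2: start y=0.000, vy=13.824 → t=2.821, apex=9.751, x_land=79.133, impact vy=-13.824
  bounce: vy ← 0.56·13.824 = 7.742
Arc 3: start y=0.000, vy=7.742 → t=1.580, apex=3.058, x_land=97.303, impact vy=-7.742
  bounce: vy ← 0.56·7.742 = 4.335
Arc 4: start y=0.000, vy=4.335 → t=0.885, apex=0.959, x_land=107.478, impact vy=-4.335
  bounce: vy ← 0.56·4.335 = 2.428
Arc 5: start y=0.000, vy=2.428 → t=0.495, apex=0.301, x_land=113.175, impact vy=-2.428
  bounce: vy ← 0.56·2.428 = 1.360

1 4.060 31.093 46.688
2 2.821 9.751 79.133
3 1.580 3.058 97.303
4 0.885 0.959 107.478
5 0.495 0.301 113.175
final: 113.175 1.360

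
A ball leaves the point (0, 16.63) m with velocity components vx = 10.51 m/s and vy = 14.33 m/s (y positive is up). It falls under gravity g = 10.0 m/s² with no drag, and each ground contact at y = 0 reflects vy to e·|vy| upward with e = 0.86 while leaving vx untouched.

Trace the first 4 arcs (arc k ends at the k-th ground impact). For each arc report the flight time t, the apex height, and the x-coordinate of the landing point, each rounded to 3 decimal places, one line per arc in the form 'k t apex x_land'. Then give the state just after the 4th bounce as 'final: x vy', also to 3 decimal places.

1 3.752 26.897 39.437
2 3.989 19.893 81.365
3 3.431 14.713 117.423
4 2.951 10.882 148.433
final: 148.433 12.687

Arc 1: start y=16.630, vy=14.330 → t=3.752, apex=26.897, x_land=39.437, impact vy=-23.194
  bounce: vy ← 0.86·23.194 = 19.947
Arc 2: start y=0.000, vy=19.947 → t=3.989, apex=19.893, x_land=81.365, impact vy=-19.947
  bounce: vy ← 0.86·19.947 = 17.154
Arc 3: start y=0.000, vy=17.154 → t=3.431, apex=14.713, x_land=117.423, impact vy=-17.154
  bounce: vy ← 0.86·17.154 = 14.753
Arc 4: start y=0.000, vy=14.753 → t=2.951, apex=10.882, x_land=148.433, impact vy=-14.753
  bounce: vy ← 0.86·14.753 = 12.687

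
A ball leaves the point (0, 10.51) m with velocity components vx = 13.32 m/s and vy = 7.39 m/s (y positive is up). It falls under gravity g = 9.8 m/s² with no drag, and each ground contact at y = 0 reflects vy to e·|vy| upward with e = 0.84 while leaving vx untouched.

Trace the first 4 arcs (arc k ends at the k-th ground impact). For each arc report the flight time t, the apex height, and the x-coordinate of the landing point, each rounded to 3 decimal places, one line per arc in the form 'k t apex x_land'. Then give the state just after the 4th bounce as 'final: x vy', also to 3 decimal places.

Arc 1: start y=10.510, vy=7.390 → t=2.401, apex=13.296, x_land=31.986, impact vy=-16.143
  bounce: vy ← 0.84·16.143 = 13.560
Arc 2: start y=0.000, vy=13.560 → t=2.767, apex=9.382, x_land=68.848, impact vy=-13.560
  bounce: vy ← 0.84·13.560 = 11.391
Arc 3: start y=0.000, vy=11.391 → t=2.325, apex=6.620, x_land=99.813, impact vy=-11.391
  bounce: vy ← 0.84·11.391 = 9.568
Arc 4: start y=0.000, vy=9.568 → t=1.953, apex=4.671, x_land=125.823, impact vy=-9.568
  bounce: vy ← 0.84·9.568 = 8.037

1 2.401 13.296 31.986
2 2.767 9.382 68.848
3 2.325 6.620 99.813
4 1.953 4.671 125.823
final: 125.823 8.037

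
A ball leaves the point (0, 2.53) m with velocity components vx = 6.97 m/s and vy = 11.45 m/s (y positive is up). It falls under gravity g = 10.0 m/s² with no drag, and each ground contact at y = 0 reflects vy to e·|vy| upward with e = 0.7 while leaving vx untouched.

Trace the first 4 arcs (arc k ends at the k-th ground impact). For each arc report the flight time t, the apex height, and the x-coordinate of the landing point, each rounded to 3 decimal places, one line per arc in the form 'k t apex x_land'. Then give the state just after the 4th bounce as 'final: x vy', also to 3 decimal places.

1 2.493 9.085 17.376
2 1.887 4.452 30.530
3 1.321 2.181 39.737
4 0.925 1.069 46.182
final: 46.182 3.236

Arc 1: start y=2.530, vy=11.450 → t=2.493, apex=9.085, x_land=17.376, impact vy=-13.480
  bounce: vy ← 0.7·13.480 = 9.436
Arc 2: start y=0.000, vy=9.436 → t=1.887, apex=4.452, x_land=30.530, impact vy=-9.436
  bounce: vy ← 0.7·9.436 = 6.605
Arc 3: start y=0.000, vy=6.605 → t=1.321, apex=2.181, x_land=39.737, impact vy=-6.605
  bounce: vy ← 0.7·6.605 = 4.624
Arc 4: start y=0.000, vy=4.624 → t=0.925, apex=1.069, x_land=46.182, impact vy=-4.624
  bounce: vy ← 0.7·4.624 = 3.236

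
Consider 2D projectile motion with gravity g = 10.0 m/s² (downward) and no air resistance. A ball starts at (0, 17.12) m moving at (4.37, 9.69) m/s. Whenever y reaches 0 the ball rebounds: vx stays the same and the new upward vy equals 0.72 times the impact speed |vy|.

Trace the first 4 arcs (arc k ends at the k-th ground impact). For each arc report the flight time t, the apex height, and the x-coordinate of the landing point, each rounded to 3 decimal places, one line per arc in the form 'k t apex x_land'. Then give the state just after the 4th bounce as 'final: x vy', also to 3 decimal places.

Arc 1: start y=17.120, vy=9.690 → t=3.058, apex=21.815, x_land=13.362, impact vy=-20.888
  bounce: vy ← 0.72·20.888 = 15.039
Arc 2: start y=0.000, vy=15.039 → t=3.008, apex=11.309, x_land=26.507, impact vy=-15.039
  bounce: vy ← 0.72·15.039 = 10.828
Arc 3: start y=0.000, vy=10.828 → t=2.166, apex=5.862, x_land=35.971, impact vy=-10.828
  bounce: vy ← 0.72·10.828 = 7.796
Arc 4: start y=0.000, vy=7.796 → t=1.559, apex=3.039, x_land=42.784, impact vy=-7.796
  bounce: vy ← 0.72·7.796 = 5.613

1 3.058 21.815 13.362
2 3.008 11.309 26.507
3 2.166 5.862 35.971
4 1.559 3.039 42.784
final: 42.784 5.613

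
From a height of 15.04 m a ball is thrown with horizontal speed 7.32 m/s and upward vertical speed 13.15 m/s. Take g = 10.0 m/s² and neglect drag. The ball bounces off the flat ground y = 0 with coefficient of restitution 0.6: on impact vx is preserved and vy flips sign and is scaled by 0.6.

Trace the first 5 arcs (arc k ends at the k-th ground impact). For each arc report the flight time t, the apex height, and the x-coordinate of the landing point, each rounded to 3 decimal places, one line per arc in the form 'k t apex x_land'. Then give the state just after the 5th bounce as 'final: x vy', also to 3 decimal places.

Arc 1: start y=15.040, vy=13.150 → t=3.492, apex=23.686, x_land=25.558, impact vy=-21.765
  bounce: vy ← 0.6·21.765 = 13.059
Arc 2: start y=0.000, vy=13.059 → t=2.612, apex=8.527, x_land=44.676, impact vy=-13.059
  bounce: vy ← 0.6·13.059 = 7.835
Arc 3: start y=0.000, vy=7.835 → t=1.567, apex=3.070, x_land=56.148, impact vy=-7.835
  bounce: vy ← 0.6·7.835 = 4.701
Arc 4: start y=0.000, vy=4.701 → t=0.940, apex=1.105, x_land=63.030, impact vy=-4.701
  bounce: vy ← 0.6·4.701 = 2.821
Arc 5: start y=0.000, vy=2.821 → t=0.564, apex=0.398, x_land=67.160, impact vy=-2.821
  bounce: vy ← 0.6·2.821 = 1.692

1 3.492 23.686 25.558
2 2.612 8.527 44.676
3 1.567 3.070 56.148
4 0.940 1.105 63.030
5 0.564 0.398 67.160
final: 67.160 1.692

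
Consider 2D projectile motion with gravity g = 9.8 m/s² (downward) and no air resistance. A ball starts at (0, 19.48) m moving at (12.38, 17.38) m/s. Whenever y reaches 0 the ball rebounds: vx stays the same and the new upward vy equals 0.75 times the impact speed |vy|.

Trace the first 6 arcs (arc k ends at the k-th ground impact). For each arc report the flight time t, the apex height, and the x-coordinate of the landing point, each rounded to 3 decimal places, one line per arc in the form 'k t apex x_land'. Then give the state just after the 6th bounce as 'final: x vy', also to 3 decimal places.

Arc 1: start y=19.480, vy=17.380 → t=4.442, apex=34.891, x_land=54.991, impact vy=-26.151
  bounce: vy ← 0.75·26.151 = 19.613
Arc 2: start y=0.000, vy=19.613 → t=4.003, apex=19.626, x_land=104.545, impact vy=-19.613
  bounce: vy ← 0.75·19.613 = 14.710
Arc 3: start y=0.000, vy=14.710 → t=3.002, apex=11.040, x_land=141.710, impact vy=-14.710
  bounce: vy ← 0.75·14.710 = 11.032
Arc 4: start y=0.000, vy=11.032 → t=2.252, apex=6.210, x_land=169.583, impact vy=-11.032
  bounce: vy ← 0.75·11.032 = 8.274
Arc 5: start y=0.000, vy=8.274 → t=1.689, apex=3.493, x_land=190.489, impact vy=-8.274
  bounce: vy ← 0.75·8.274 = 6.206
Arc 6: start y=0.000, vy=6.206 → t=1.266, apex=1.965, x_land=206.168, impact vy=-6.206
  bounce: vy ← 0.75·6.206 = 4.654

1 4.442 34.891 54.991
2 4.003 19.626 104.545
3 3.002 11.040 141.710
4 2.252 6.210 169.583
5 1.689 3.493 190.489
6 1.266 1.965 206.168
final: 206.168 4.654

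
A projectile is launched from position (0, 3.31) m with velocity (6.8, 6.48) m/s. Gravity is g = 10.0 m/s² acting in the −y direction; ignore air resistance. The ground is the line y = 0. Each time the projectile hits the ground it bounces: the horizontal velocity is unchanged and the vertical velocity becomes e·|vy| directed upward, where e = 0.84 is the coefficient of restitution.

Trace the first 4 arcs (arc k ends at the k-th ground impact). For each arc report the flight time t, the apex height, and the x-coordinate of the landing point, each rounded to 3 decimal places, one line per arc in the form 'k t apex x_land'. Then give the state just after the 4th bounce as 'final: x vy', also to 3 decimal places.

1 1.688 5.410 11.479
2 1.747 3.817 23.362
3 1.468 2.693 33.343
4 1.233 1.900 41.728
final: 41.728 5.179

Arc 1: start y=3.310, vy=6.480 → t=1.688, apex=5.410, x_land=11.479, impact vy=-10.401
  bounce: vy ← 0.84·10.401 = 8.737
Arc 2: start y=0.000, vy=8.737 → t=1.747, apex=3.817, x_land=23.362, impact vy=-8.737
  bounce: vy ← 0.84·8.737 = 7.339
Arc 3: start y=0.000, vy=7.339 → t=1.468, apex=2.693, x_land=33.343, impact vy=-7.339
  bounce: vy ← 0.84·7.339 = 6.165
Arc 4: start y=0.000, vy=6.165 → t=1.233, apex=1.900, x_land=41.728, impact vy=-6.165
  bounce: vy ← 0.84·6.165 = 5.179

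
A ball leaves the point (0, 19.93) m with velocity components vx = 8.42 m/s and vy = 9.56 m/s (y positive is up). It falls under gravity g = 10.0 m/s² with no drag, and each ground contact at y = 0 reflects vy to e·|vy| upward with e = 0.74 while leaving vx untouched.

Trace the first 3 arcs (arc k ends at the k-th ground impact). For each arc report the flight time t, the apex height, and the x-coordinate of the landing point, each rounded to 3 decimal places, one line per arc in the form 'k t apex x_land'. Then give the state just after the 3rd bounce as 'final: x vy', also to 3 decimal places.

Arc 1: start y=19.930, vy=9.560 → t=3.170, apex=24.500, x_land=26.688, impact vy=-22.136
  bounce: vy ← 0.74·22.136 = 16.380
Arc 2: start y=0.000, vy=16.380 → t=3.276, apex=13.416, x_land=54.273, impact vy=-16.380
  bounce: vy ← 0.74·16.380 = 12.122
Arc 3: start y=0.000, vy=12.122 → t=2.424, apex=7.347, x_land=74.685, impact vy=-12.122
  bounce: vy ← 0.74·12.122 = 8.970

1 3.170 24.500 26.688
2 3.276 13.416 54.273
3 2.424 7.347 74.685
final: 74.685 8.970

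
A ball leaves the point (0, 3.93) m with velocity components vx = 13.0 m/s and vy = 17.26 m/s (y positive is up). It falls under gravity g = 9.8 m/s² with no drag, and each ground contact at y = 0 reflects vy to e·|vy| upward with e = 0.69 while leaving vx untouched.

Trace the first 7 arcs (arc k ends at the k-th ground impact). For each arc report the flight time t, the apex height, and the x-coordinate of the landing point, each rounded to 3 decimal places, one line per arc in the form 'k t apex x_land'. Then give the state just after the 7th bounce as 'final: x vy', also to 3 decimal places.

Arc 1: start y=3.930, vy=17.260 → t=3.737, apex=19.129, x_land=48.582, impact vy=-19.363
  bounce: vy ← 0.69·19.363 = 13.361
Arc 2: start y=0.000, vy=13.361 → t=2.727, apex=9.107, x_land=84.028, impact vy=-13.361
  bounce: vy ← 0.69·13.361 = 9.219
Arc 3: start y=0.000, vy=9.219 → t=1.881, apex=4.336, x_land=108.487, impact vy=-9.219
  bounce: vy ← 0.69·9.219 = 6.361
Arc 4: start y=0.000, vy=6.361 → t=1.298, apex=2.064, x_land=125.363, impact vy=-6.361
  bounce: vy ← 0.69·6.361 = 4.389
Arc 5: start y=0.000, vy=4.389 → t=0.896, apex=0.983, x_land=137.007, impact vy=-4.389
  bounce: vy ← 0.69·4.389 = 3.028
Arc 6: start y=0.000, vy=3.028 → t=0.618, apex=0.468, x_land=145.042, impact vy=-3.028
  bounce: vy ← 0.69·3.028 = 2.090
Arc 7: start y=0.000, vy=2.090 → t=0.426, apex=0.223, x_land=150.586, impact vy=-2.090
  bounce: vy ← 0.69·2.090 = 1.442

1 3.737 19.129 48.582
2 2.727 9.107 84.028
3 1.881 4.336 108.487
4 1.298 2.064 125.363
5 0.896 0.983 137.007
6 0.618 0.468 145.042
7 0.426 0.223 150.586
final: 150.586 1.442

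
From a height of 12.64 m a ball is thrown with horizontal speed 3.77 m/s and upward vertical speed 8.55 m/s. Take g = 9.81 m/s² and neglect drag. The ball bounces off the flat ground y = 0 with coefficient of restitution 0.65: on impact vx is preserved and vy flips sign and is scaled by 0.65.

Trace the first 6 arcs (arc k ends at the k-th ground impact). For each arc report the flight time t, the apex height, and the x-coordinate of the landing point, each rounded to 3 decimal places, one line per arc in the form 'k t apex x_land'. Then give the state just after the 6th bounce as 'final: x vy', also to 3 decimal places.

Arc 1: start y=12.640, vy=8.550 → t=2.698, apex=16.366, x_land=10.172, impact vy=-17.919
  bounce: vy ← 0.65·17.919 = 11.648
Arc 2: start y=0.000, vy=11.648 → t=2.375, apex=6.915, x_land=19.124, impact vy=-11.648
  bounce: vy ← 0.65·11.648 = 7.571
Arc 3: start y=0.000, vy=7.571 → t=1.544, apex=2.921, x_land=24.943, impact vy=-7.571
  bounce: vy ← 0.65·7.571 = 4.921
Arc 4: start y=0.000, vy=4.921 → t=1.003, apex=1.234, x_land=28.726, impact vy=-4.921
  bounce: vy ← 0.65·4.921 = 3.199
Arc 5: start y=0.000, vy=3.199 → t=0.652, apex=0.521, x_land=31.184, impact vy=-3.199
  bounce: vy ← 0.65·3.199 = 2.079
Arc 6: start y=0.000, vy=2.079 → t=0.424, apex=0.220, x_land=32.782, impact vy=-2.079
  bounce: vy ← 0.65·2.079 = 1.351

1 2.698 16.366 10.172
2 2.375 6.915 19.124
3 1.544 2.921 24.943
4 1.003 1.234 28.726
5 0.652 0.521 31.184
6 0.424 0.220 32.782
final: 32.782 1.351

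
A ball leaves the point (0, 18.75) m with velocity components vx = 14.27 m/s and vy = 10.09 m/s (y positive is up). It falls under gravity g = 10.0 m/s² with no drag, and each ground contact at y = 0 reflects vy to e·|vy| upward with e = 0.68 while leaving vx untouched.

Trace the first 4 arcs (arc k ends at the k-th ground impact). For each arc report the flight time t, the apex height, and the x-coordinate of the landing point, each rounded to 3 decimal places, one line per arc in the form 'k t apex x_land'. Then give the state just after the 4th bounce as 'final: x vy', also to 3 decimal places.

Arc 1: start y=18.750, vy=10.090 → t=3.193, apex=23.840, x_land=45.558, impact vy=-21.836
  bounce: vy ← 0.68·21.836 = 14.848
Arc 2: start y=0.000, vy=14.848 → t=2.970, apex=11.024, x_land=87.936, impact vy=-14.848
  bounce: vy ← 0.68·14.848 = 10.097
Arc 3: start y=0.000, vy=10.097 → t=2.019, apex=5.097, x_land=116.752, impact vy=-10.097
  bounce: vy ← 0.68·10.097 = 6.866
Arc 4: start y=0.000, vy=6.866 → t=1.373, apex=2.357, x_land=136.348, impact vy=-6.866
  bounce: vy ← 0.68·6.866 = 4.669

1 3.193 23.840 45.558
2 2.970 11.024 87.936
3 2.019 5.097 116.752
4 1.373 2.357 136.348
final: 136.348 4.669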